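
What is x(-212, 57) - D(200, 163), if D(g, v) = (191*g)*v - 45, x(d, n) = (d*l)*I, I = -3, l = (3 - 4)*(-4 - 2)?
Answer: -6222739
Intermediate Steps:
l = 6 (l = -1*(-6) = 6)
x(d, n) = -18*d (x(d, n) = (d*6)*(-3) = (6*d)*(-3) = -18*d)
D(g, v) = -45 + 191*g*v (D(g, v) = 191*g*v - 45 = -45 + 191*g*v)
x(-212, 57) - D(200, 163) = -18*(-212) - (-45 + 191*200*163) = 3816 - (-45 + 6226600) = 3816 - 1*6226555 = 3816 - 6226555 = -6222739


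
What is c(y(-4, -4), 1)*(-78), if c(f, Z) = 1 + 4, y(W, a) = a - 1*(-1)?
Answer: -390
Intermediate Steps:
y(W, a) = 1 + a (y(W, a) = a + 1 = 1 + a)
c(f, Z) = 5
c(y(-4, -4), 1)*(-78) = 5*(-78) = -390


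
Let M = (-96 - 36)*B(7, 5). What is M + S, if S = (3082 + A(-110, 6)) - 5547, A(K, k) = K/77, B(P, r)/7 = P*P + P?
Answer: -379473/7 ≈ -54210.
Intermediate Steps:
B(P, r) = 7*P + 7*P² (B(P, r) = 7*(P*P + P) = 7*(P² + P) = 7*(P + P²) = 7*P + 7*P²)
A(K, k) = K/77 (A(K, k) = K*(1/77) = K/77)
M = -51744 (M = (-96 - 36)*(7*7*(1 + 7)) = -924*7*8 = -132*392 = -51744)
S = -17265/7 (S = (3082 + (1/77)*(-110)) - 5547 = (3082 - 10/7) - 5547 = 21564/7 - 5547 = -17265/7 ≈ -2466.4)
M + S = -51744 - 17265/7 = -379473/7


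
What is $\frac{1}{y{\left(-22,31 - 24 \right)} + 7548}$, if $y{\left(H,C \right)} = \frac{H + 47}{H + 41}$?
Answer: $\frac{19}{143437} \approx 0.00013246$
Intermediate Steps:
$y{\left(H,C \right)} = \frac{47 + H}{41 + H}$
$\frac{1}{y{\left(-22,31 - 24 \right)} + 7548} = \frac{1}{\frac{47 - 22}{41 - 22} + 7548} = \frac{1}{\frac{1}{19} \cdot 25 + 7548} = \frac{1}{\frac{25}{19} + 7548} = \frac{1}{\frac{143437}{19}} = \frac{19}{143437}$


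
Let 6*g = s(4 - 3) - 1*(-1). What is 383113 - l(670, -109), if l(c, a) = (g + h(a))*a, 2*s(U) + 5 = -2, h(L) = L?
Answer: 4454239/12 ≈ 3.7119e+5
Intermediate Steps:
s(U) = -7/2 (s(U) = -5/2 + (½)*(-2) = -5/2 - 1 = -7/2)
g = -5/12 (g = (-7/2 - 1*(-1))/6 = (-7/2 + 1)/6 = (⅙)*(-5/2) = -5/12 ≈ -0.41667)
l(c, a) = a*(-5/12 + a) (l(c, a) = (-5/12 + a)*a = a*(-5/12 + a))
383113 - l(670, -109) = 383113 - (-109)*(-5 + 12*(-109))/12 = 383113 - (-109)*(-5 - 1308)/12 = 383113 - (-109)*(-1313)/12 = 383113 - 1*143117/12 = 383113 - 143117/12 = 4454239/12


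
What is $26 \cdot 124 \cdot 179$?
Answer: $577096$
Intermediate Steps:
$26 \cdot 124 \cdot 179 = 3224 \cdot 179 = 577096$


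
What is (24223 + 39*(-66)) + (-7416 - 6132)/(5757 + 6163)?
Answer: 64510633/2980 ≈ 21648.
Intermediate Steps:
(24223 + 39*(-66)) + (-7416 - 6132)/(5757 + 6163) = (24223 - 2574) - 13548/11920 = 21649 - 13548*1/11920 = 21649 - 3387/2980 = 64510633/2980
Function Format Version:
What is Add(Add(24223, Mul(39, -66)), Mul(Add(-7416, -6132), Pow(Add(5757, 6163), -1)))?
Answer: Rational(64510633, 2980) ≈ 21648.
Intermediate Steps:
Add(Add(24223, Mul(39, -66)), Mul(Add(-7416, -6132), Pow(Add(5757, 6163), -1))) = Add(Add(24223, -2574), Mul(-13548, Pow(11920, -1))) = Add(21649, Mul(-13548, Rational(1, 11920))) = Add(21649, Rational(-3387, 2980)) = Rational(64510633, 2980)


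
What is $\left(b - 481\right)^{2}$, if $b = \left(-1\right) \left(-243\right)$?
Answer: $56644$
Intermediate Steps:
$b = 243$
$\left(b - 481\right)^{2} = \left(243 - 481\right)^{2} = \left(-238\right)^{2} = 56644$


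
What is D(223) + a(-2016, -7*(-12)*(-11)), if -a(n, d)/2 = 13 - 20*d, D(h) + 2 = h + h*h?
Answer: 12964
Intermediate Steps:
D(h) = -2 + h + h² (D(h) = -2 + (h + h*h) = -2 + (h + h²) = -2 + h + h²)
a(n, d) = -26 + 40*d (a(n, d) = -2*(13 - 20*d) = -26 + 40*d)
D(223) + a(-2016, -7*(-12)*(-11)) = (-2 + 223 + 223²) + (-26 + 40*(-7*(-12)*(-11))) = (-2 + 223 + 49729) + (-26 + 40*(84*(-11))) = 49950 + (-26 + 40*(-924)) = 49950 + (-26 - 36960) = 49950 - 36986 = 12964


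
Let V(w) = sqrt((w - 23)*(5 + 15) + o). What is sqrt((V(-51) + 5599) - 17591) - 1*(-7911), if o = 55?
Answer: 7911 + sqrt(-11992 + 5*I*sqrt(57)) ≈ 7911.2 + 109.51*I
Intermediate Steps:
V(w) = sqrt(-405 + 20*w) (V(w) = sqrt((w - 23)*(5 + 15) + 55) = sqrt((-23 + w)*20 + 55) = sqrt((-460 + 20*w) + 55) = sqrt(-405 + 20*w))
sqrt((V(-51) + 5599) - 17591) - 1*(-7911) = sqrt((sqrt(-405 + 20*(-51)) + 5599) - 17591) - 1*(-7911) = sqrt((sqrt(-405 - 1020) + 5599) - 17591) + 7911 = sqrt((sqrt(-1425) + 5599) - 17591) + 7911 = sqrt((5*I*sqrt(57) + 5599) - 17591) + 7911 = sqrt((5599 + 5*I*sqrt(57)) - 17591) + 7911 = sqrt(-11992 + 5*I*sqrt(57)) + 7911 = 7911 + sqrt(-11992 + 5*I*sqrt(57))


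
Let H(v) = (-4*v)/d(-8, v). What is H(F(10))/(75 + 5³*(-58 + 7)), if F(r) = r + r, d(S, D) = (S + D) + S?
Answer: 1/315 ≈ 0.0031746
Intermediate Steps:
d(S, D) = D + 2*S (d(S, D) = (D + S) + S = D + 2*S)
F(r) = 2*r
H(v) = -4*v/(-16 + v) (H(v) = (-4*v)/(v + 2*(-8)) = (-4*v)/(v - 16) = (-4*v)/(-16 + v) = -4*v/(-16 + v))
H(F(10))/(75 + 5³*(-58 + 7)) = (-4*2*10/(-16 + 2*10))/(75 + 5³*(-58 + 7)) = (-4*20/(-16 + 20))/(75 + 125*(-51)) = (-4*20/4)/(75 - 6375) = -4*20*¼/(-6300) = -20*(-1/6300) = 1/315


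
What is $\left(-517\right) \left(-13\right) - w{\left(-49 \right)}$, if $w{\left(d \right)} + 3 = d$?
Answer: $6773$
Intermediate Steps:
$w{\left(d \right)} = -3 + d$
$\left(-517\right) \left(-13\right) - w{\left(-49 \right)} = \left(-517\right) \left(-13\right) - \left(-3 - 49\right) = 6721 - -52 = 6721 + 52 = 6773$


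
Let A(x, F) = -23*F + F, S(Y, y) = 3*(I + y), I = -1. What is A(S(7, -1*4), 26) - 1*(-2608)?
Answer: 2036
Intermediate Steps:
S(Y, y) = -3 + 3*y (S(Y, y) = 3*(-1 + y) = -3 + 3*y)
A(x, F) = -22*F
A(S(7, -1*4), 26) - 1*(-2608) = -22*26 - 1*(-2608) = -572 + 2608 = 2036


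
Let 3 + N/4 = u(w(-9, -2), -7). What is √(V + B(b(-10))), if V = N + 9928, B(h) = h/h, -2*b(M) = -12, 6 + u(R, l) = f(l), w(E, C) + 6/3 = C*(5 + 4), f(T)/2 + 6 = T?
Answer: √9789 ≈ 98.939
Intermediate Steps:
f(T) = -12 + 2*T
w(E, C) = -2 + 9*C (w(E, C) = -2 + C*(5 + 4) = -2 + C*9 = -2 + 9*C)
u(R, l) = -18 + 2*l (u(R, l) = -6 + (-12 + 2*l) = -18 + 2*l)
b(M) = 6 (b(M) = -½*(-12) = 6)
N = -140 (N = -12 + 4*(-18 + 2*(-7)) = -12 + 4*(-18 - 14) = -12 + 4*(-32) = -12 - 128 = -140)
B(h) = 1
V = 9788 (V = -140 + 9928 = 9788)
√(V + B(b(-10))) = √(9788 + 1) = √9789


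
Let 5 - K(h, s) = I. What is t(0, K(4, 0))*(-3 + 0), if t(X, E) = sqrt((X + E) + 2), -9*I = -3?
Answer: -2*sqrt(15) ≈ -7.7460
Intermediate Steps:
I = 1/3 (I = -1/9*(-3) = 1/3 ≈ 0.33333)
K(h, s) = 14/3 (K(h, s) = 5 - 1*1/3 = 5 - 1/3 = 14/3)
t(X, E) = sqrt(2 + E + X) (t(X, E) = sqrt((E + X) + 2) = sqrt(2 + E + X))
t(0, K(4, 0))*(-3 + 0) = sqrt(2 + 14/3 + 0)*(-3 + 0) = sqrt(20/3)*(-3) = (2*sqrt(15)/3)*(-3) = -2*sqrt(15)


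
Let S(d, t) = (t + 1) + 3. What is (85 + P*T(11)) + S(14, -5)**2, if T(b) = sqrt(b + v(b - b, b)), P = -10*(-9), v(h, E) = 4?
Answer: 86 + 90*sqrt(15) ≈ 434.57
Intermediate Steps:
S(d, t) = 4 + t (S(d, t) = (1 + t) + 3 = 4 + t)
P = 90
T(b) = sqrt(4 + b) (T(b) = sqrt(b + 4) = sqrt(4 + b))
(85 + P*T(11)) + S(14, -5)**2 = (85 + 90*sqrt(4 + 11)) + (4 - 5)**2 = (85 + 90*sqrt(15)) + (-1)**2 = (85 + 90*sqrt(15)) + 1 = 86 + 90*sqrt(15)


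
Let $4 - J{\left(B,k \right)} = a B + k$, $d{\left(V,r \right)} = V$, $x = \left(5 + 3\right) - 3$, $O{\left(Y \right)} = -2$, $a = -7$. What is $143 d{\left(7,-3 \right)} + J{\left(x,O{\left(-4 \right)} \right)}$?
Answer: $1042$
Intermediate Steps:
$x = 5$ ($x = 8 - 3 = 5$)
$J{\left(B,k \right)} = 4 - k + 7 B$ ($J{\left(B,k \right)} = 4 - \left(- 7 B + k\right) = 4 - \left(k - 7 B\right) = 4 + \left(- k + 7 B\right) = 4 - k + 7 B$)
$143 d{\left(7,-3 \right)} + J{\left(x,O{\left(-4 \right)} \right)} = 143 \cdot 7 + \left(4 - -2 + 7 \cdot 5\right) = 1001 + \left(4 + 2 + 35\right) = 1001 + 41 = 1042$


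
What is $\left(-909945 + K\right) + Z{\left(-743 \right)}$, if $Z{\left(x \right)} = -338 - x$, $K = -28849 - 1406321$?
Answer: $-2344710$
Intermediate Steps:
$K = -1435170$
$\left(-909945 + K\right) + Z{\left(-743 \right)} = \left(-909945 - 1435170\right) - -405 = -2345115 + \left(-338 + 743\right) = -2345115 + 405 = -2344710$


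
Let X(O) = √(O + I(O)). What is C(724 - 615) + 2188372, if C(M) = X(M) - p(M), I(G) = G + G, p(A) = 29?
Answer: 2188343 + √327 ≈ 2.1884e+6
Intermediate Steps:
I(G) = 2*G
X(O) = √3*√O (X(O) = √(O + 2*O) = √(3*O) = √3*√O)
C(M) = -29 + √3*√M (C(M) = √3*√M - 1*29 = √3*√M - 29 = -29 + √3*√M)
C(724 - 615) + 2188372 = (-29 + √3*√(724 - 615)) + 2188372 = (-29 + √3*√109) + 2188372 = (-29 + √327) + 2188372 = 2188343 + √327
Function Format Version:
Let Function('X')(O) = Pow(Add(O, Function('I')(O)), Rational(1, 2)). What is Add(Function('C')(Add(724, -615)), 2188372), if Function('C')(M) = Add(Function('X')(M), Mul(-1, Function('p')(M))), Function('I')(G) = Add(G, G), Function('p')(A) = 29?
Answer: Add(2188343, Pow(327, Rational(1, 2))) ≈ 2.1884e+6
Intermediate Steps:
Function('I')(G) = Mul(2, G)
Function('X')(O) = Mul(Pow(3, Rational(1, 2)), Pow(O, Rational(1, 2))) (Function('X')(O) = Pow(Add(O, Mul(2, O)), Rational(1, 2)) = Pow(Mul(3, O), Rational(1, 2)) = Mul(Pow(3, Rational(1, 2)), Pow(O, Rational(1, 2))))
Function('C')(M) = Add(-29, Mul(Pow(3, Rational(1, 2)), Pow(M, Rational(1, 2)))) (Function('C')(M) = Add(Mul(Pow(3, Rational(1, 2)), Pow(M, Rational(1, 2))), Mul(-1, 29)) = Add(Mul(Pow(3, Rational(1, 2)), Pow(M, Rational(1, 2))), -29) = Add(-29, Mul(Pow(3, Rational(1, 2)), Pow(M, Rational(1, 2)))))
Add(Function('C')(Add(724, -615)), 2188372) = Add(Add(-29, Mul(Pow(3, Rational(1, 2)), Pow(Add(724, -615), Rational(1, 2)))), 2188372) = Add(Add(-29, Mul(Pow(3, Rational(1, 2)), Pow(109, Rational(1, 2)))), 2188372) = Add(Add(-29, Pow(327, Rational(1, 2))), 2188372) = Add(2188343, Pow(327, Rational(1, 2)))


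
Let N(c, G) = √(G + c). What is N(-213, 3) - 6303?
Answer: -6303 + I*√210 ≈ -6303.0 + 14.491*I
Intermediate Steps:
N(-213, 3) - 6303 = √(3 - 213) - 6303 = √(-210) - 6303 = I*√210 - 6303 = -6303 + I*√210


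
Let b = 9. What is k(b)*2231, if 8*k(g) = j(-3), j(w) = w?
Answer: -6693/8 ≈ -836.63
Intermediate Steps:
k(g) = -3/8 (k(g) = (1/8)*(-3) = -3/8)
k(b)*2231 = -3/8*2231 = -6693/8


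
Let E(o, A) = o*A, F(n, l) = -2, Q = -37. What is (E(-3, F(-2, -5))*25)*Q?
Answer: -5550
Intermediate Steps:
E(o, A) = A*o
(E(-3, F(-2, -5))*25)*Q = (-2*(-3)*25)*(-37) = (6*25)*(-37) = 150*(-37) = -5550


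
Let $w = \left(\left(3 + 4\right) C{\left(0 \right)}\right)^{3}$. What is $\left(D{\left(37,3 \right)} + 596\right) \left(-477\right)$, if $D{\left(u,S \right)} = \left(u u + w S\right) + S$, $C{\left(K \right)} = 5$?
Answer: $-62292861$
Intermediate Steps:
$w = 42875$ ($w = \left(\left(3 + 4\right) 5\right)^{3} = \left(7 \cdot 5\right)^{3} = 35^{3} = 42875$)
$D{\left(u,S \right)} = u^{2} + 42876 S$ ($D{\left(u,S \right)} = \left(u u + 42875 S\right) + S = \left(u^{2} + 42875 S\right) + S = u^{2} + 42876 S$)
$\left(D{\left(37,3 \right)} + 596\right) \left(-477\right) = \left(\left(37^{2} + 42876 \cdot 3\right) + 596\right) \left(-477\right) = \left(\left(1369 + 128628\right) + 596\right) \left(-477\right) = \left(129997 + 596\right) \left(-477\right) = 130593 \left(-477\right) = -62292861$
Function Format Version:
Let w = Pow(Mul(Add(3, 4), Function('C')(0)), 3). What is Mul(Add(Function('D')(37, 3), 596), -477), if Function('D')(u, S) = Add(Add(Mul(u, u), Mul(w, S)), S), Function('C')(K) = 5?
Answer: -62292861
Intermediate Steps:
w = 42875 (w = Pow(Mul(Add(3, 4), 5), 3) = Pow(Mul(7, 5), 3) = Pow(35, 3) = 42875)
Function('D')(u, S) = Add(Pow(u, 2), Mul(42876, S)) (Function('D')(u, S) = Add(Add(Mul(u, u), Mul(42875, S)), S) = Add(Add(Pow(u, 2), Mul(42875, S)), S) = Add(Pow(u, 2), Mul(42876, S)))
Mul(Add(Function('D')(37, 3), 596), -477) = Mul(Add(Add(Pow(37, 2), Mul(42876, 3)), 596), -477) = Mul(Add(Add(1369, 128628), 596), -477) = Mul(Add(129997, 596), -477) = Mul(130593, -477) = -62292861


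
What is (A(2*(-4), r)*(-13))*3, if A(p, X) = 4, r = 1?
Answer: -156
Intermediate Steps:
(A(2*(-4), r)*(-13))*3 = (4*(-13))*3 = -52*3 = -156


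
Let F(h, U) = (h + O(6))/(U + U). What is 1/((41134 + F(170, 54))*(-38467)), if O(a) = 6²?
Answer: -54/85448247313 ≈ -6.3196e-10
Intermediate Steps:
O(a) = 36
F(h, U) = (36 + h)/(2*U) (F(h, U) = (h + 36)/(U + U) = (36 + h)/((2*U)) = (36 + h)*(1/(2*U)) = (36 + h)/(2*U))
1/((41134 + F(170, 54))*(-38467)) = 1/((41134 + (½)*(36 + 170)/54)*(-38467)) = -1/38467/(41134 + (½)*(1/54)*206) = -1/38467/(41134 + 103/54) = -1/38467/(2221339/54) = (54/2221339)*(-1/38467) = -54/85448247313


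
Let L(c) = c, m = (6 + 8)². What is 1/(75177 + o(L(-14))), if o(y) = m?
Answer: 1/75373 ≈ 1.3267e-5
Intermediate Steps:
m = 196 (m = 14² = 196)
o(y) = 196
1/(75177 + o(L(-14))) = 1/(75177 + 196) = 1/75373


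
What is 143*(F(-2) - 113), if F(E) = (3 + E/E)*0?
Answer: -16159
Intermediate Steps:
F(E) = 0 (F(E) = (3 + 1)*0 = 4*0 = 0)
143*(F(-2) - 113) = 143*(0 - 113) = 143*(-113) = -16159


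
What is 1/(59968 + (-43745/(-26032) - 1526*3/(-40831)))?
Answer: 151844656/9106092520521 ≈ 1.6675e-5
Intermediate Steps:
1/(59968 + (-43745/(-26032) - 1526*3/(-40831))) = 1/(59968 + (-43745*(-1/26032) - 4578*(-1/40831))) = 1/(59968 + (43745/26032 + 654/5833)) = 1/(59968 + 272189513/151844656) = 1/(9106092520521/151844656) = 151844656/9106092520521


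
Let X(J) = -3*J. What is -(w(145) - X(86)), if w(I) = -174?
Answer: -84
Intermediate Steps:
-(w(145) - X(86)) = -(-174 - (-3)*86) = -(-174 - 1*(-258)) = -(-174 + 258) = -1*84 = -84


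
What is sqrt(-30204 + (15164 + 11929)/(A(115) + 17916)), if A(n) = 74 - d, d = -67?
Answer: I*sqrt(1094187058055)/6019 ≈ 173.79*I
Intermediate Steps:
A(n) = 141 (A(n) = 74 - 1*(-67) = 74 + 67 = 141)
sqrt(-30204 + (15164 + 11929)/(A(115) + 17916)) = sqrt(-30204 + (15164 + 11929)/(141 + 17916)) = sqrt(-30204 + 27093/18057) = sqrt(-30204 + 27093*(1/18057)) = sqrt(-30204 + 9031/6019) = sqrt(-181788845/6019) = I*sqrt(1094187058055)/6019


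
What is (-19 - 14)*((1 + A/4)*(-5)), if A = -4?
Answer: 0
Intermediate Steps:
(-19 - 14)*((1 + A/4)*(-5)) = (-19 - 14)*((1 - 4/4)*(-5)) = -33*(1 - 4*¼)*(-5) = -33*(1 - 1)*(-5) = -0*(-5) = -33*0 = 0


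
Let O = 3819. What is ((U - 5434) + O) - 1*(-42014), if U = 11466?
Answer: 51865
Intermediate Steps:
((U - 5434) + O) - 1*(-42014) = ((11466 - 5434) + 3819) - 1*(-42014) = (6032 + 3819) + 42014 = 9851 + 42014 = 51865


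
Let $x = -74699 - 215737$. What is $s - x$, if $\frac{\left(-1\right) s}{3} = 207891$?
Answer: $-333237$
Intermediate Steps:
$s = -623673$ ($s = \left(-3\right) 207891 = -623673$)
$x = -290436$
$s - x = -623673 - -290436 = -623673 + 290436 = -333237$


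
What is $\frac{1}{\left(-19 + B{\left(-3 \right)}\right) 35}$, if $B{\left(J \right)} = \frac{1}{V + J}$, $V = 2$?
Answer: $- \frac{1}{700} \approx -0.0014286$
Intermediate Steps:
$B{\left(J \right)} = \frac{1}{2 + J}$
$\frac{1}{\left(-19 + B{\left(-3 \right)}\right) 35} = \frac{1}{\left(-19 + \frac{1}{2 - 3}\right) 35} = \frac{1}{\left(-19 + \frac{1}{-1}\right) 35} = \frac{1}{\left(-19 - 1\right) 35} = \frac{1}{\left(-20\right) 35} = \frac{1}{-700} = - \frac{1}{700}$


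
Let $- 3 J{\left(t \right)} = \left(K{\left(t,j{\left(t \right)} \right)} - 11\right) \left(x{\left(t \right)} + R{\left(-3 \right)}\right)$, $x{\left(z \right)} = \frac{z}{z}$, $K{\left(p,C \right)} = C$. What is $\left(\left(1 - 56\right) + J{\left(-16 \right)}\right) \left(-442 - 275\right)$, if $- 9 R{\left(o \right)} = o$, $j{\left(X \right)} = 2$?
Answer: $36567$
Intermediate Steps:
$R{\left(o \right)} = - \frac{o}{9}$
$x{\left(z \right)} = 1$
$J{\left(t \right)} = 4$ ($J{\left(t \right)} = - \frac{\left(2 - 11\right) \left(1 - - \frac{1}{3}\right)}{3} = - \frac{\left(-9\right) \left(1 + \frac{1}{3}\right)}{3} = - \frac{\left(-9\right) \frac{4}{3}}{3} = \left(- \frac{1}{3}\right) \left(-12\right) = 4$)
$\left(\left(1 - 56\right) + J{\left(-16 \right)}\right) \left(-442 - 275\right) = \left(\left(1 - 56\right) + 4\right) \left(-442 - 275\right) = \left(\left(1 - 56\right) + 4\right) \left(-717\right) = \left(-55 + 4\right) \left(-717\right) = \left(-51\right) \left(-717\right) = 36567$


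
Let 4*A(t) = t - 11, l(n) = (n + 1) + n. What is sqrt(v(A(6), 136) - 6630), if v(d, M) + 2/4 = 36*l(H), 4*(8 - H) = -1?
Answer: I*sqrt(24002)/2 ≈ 77.463*I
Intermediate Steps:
H = 33/4 (H = 8 - 1/4*(-1) = 8 + 1/4 = 33/4 ≈ 8.2500)
l(n) = 1 + 2*n (l(n) = (1 + n) + n = 1 + 2*n)
A(t) = -11/4 + t/4 (A(t) = (t - 11)/4 = (-11 + t)/4 = -11/4 + t/4)
v(d, M) = 1259/2 (v(d, M) = -1/2 + 36*(1 + 2*(33/4)) = -1/2 + 36*(1 + 33/2) = -1/2 + 36*(35/2) = -1/2 + 630 = 1259/2)
sqrt(v(A(6), 136) - 6630) = sqrt(1259/2 - 6630) = sqrt(-12001/2) = I*sqrt(24002)/2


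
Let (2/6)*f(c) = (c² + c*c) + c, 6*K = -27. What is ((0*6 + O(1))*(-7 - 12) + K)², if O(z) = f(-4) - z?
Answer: 10004569/4 ≈ 2.5011e+6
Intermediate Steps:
K = -9/2 (K = (⅙)*(-27) = -9/2 ≈ -4.5000)
f(c) = 3*c + 6*c² (f(c) = 3*((c² + c*c) + c) = 3*((c² + c²) + c) = 3*(2*c² + c) = 3*(c + 2*c²) = 3*c + 6*c²)
O(z) = 84 - z (O(z) = 3*(-4)*(1 + 2*(-4)) - z = 3*(-4)*(1 - 8) - z = 3*(-4)*(-7) - z = 84 - z)
((0*6 + O(1))*(-7 - 12) + K)² = ((0*6 + (84 - 1*1))*(-7 - 12) - 9/2)² = ((0 + (84 - 1))*(-19) - 9/2)² = ((0 + 83)*(-19) - 9/2)² = (83*(-19) - 9/2)² = (-1577 - 9/2)² = (-3163/2)² = 10004569/4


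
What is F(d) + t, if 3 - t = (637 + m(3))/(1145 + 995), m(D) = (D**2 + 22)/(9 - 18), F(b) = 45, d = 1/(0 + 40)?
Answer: 459389/9630 ≈ 47.704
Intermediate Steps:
d = 1/40 ≈ 0.025000
m(D) = -22/9 - D**2/9 (m(D) = (22 + D**2)/(-9) = (22 + D**2)*(-1/9) = -22/9 - D**2/9)
t = 26039/9630 (t = 3 - (637 + (-22/9 - 1/9*3**2))/(1145 + 995) = 3 - (637 + (-22/9 - 1/9*9))/2140 = 3 - (637 + (-22/9 - 1))/2140 = 3 - (637 - 31/9)/2140 = 3 - 5702/(9*2140) = 3 - 1*2851/9630 = 3 - 2851/9630 = 26039/9630 ≈ 2.7039)
F(d) + t = 45 + 26039/9630 = 459389/9630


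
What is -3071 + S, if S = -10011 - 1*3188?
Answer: -16270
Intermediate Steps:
S = -13199 (S = -10011 - 3188 = -13199)
-3071 + S = -3071 - 13199 = -16270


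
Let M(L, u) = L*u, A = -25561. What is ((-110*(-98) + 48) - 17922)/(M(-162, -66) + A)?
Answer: 7094/14869 ≈ 0.47710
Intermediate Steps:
((-110*(-98) + 48) - 17922)/(M(-162, -66) + A) = ((-110*(-98) + 48) - 17922)/(-162*(-66) - 25561) = ((10780 + 48) - 17922)/(10692 - 25561) = (10828 - 17922)/(-14869) = -7094*(-1/14869) = 7094/14869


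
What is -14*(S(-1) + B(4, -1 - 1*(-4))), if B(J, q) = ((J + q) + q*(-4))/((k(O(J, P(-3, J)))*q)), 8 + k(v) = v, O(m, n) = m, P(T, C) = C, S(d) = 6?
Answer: -539/6 ≈ -89.833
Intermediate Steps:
k(v) = -8 + v
B(J, q) = (J - 3*q)/(q*(-8 + J)) (B(J, q) = ((J + q) + q*(-4))/(((-8 + J)*q)) = ((J + q) - 4*q)/((q*(-8 + J))) = (J - 3*q)*(1/(q*(-8 + J))) = (J - 3*q)/(q*(-8 + J)))
-14*(S(-1) + B(4, -1 - 1*(-4))) = -14*(6 + (4 - 3*(-1 - 1*(-4)))/((-1 - 1*(-4))*(-8 + 4))) = -14*(6 + (4 - 3*(-1 + 4))/((-1 + 4)*(-4))) = -14*(6 - 1/4*(4 - 3*3)/3) = -14*(6 + (1/3)*(-1/4)*(4 - 9)) = -14*(6 + (1/3)*(-1/4)*(-5)) = -14*(6 + 5/12) = -14*77/12 = -539/6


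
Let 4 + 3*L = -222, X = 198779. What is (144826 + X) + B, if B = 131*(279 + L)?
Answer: 1110856/3 ≈ 3.7029e+5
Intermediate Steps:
L = -226/3 (L = -4/3 + (⅓)*(-222) = -4/3 - 74 = -226/3 ≈ -75.333)
B = 80041/3 (B = 131*(279 - 226/3) = 131*(611/3) = 80041/3 ≈ 26680.)
(144826 + X) + B = (144826 + 198779) + 80041/3 = 343605 + 80041/3 = 1110856/3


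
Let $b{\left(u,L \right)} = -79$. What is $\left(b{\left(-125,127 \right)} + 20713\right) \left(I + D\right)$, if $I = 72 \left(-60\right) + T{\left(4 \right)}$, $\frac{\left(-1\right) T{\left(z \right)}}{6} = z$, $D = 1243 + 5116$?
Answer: $41577510$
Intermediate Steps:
$D = 6359$
$T{\left(z \right)} = - 6 z$
$I = -4344$ ($I = 72 \left(-60\right) - 24 = -4320 - 24 = -4344$)
$\left(b{\left(-125,127 \right)} + 20713\right) \left(I + D\right) = \left(-79 + 20713\right) \left(-4344 + 6359\right) = 20634 \cdot 2015 = 41577510$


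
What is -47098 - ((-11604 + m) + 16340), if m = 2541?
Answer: -54375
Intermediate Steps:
-47098 - ((-11604 + m) + 16340) = -47098 - ((-11604 + 2541) + 16340) = -47098 - (-9063 + 16340) = -47098 - 1*7277 = -47098 - 7277 = -54375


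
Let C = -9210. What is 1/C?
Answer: -1/9210 ≈ -0.00010858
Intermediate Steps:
1/C = 1/(-9210) = -1/9210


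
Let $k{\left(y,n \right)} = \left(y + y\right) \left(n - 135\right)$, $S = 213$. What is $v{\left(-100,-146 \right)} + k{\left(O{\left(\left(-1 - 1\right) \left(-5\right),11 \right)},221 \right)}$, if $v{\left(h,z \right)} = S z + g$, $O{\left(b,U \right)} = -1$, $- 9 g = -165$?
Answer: $- \frac{93755}{3} \approx -31252.0$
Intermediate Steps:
$g = \frac{55}{3}$ ($g = \left(- \frac{1}{9}\right) \left(-165\right) = \frac{55}{3} \approx 18.333$)
$v{\left(h,z \right)} = \frac{55}{3} + 213 z$ ($v{\left(h,z \right)} = 213 z + \frac{55}{3} = \frac{55}{3} + 213 z$)
$k{\left(y,n \right)} = 2 y \left(-135 + n\right)$
$v{\left(-100,-146 \right)} + k{\left(O{\left(\left(-1 - 1\right) \left(-5\right),11 \right)},221 \right)} = \left(\frac{55}{3} + 213 \left(-146\right)\right) + 2 \left(-1\right) \left(-135 + 221\right) = \left(\frac{55}{3} - 31098\right) + 2 \left(-1\right) 86 = - \frac{93239}{3} - 172 = - \frac{93755}{3}$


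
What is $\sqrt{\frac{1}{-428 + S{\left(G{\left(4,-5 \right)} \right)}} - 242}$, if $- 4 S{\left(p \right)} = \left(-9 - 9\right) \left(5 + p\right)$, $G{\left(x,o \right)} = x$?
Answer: $\frac{4 i \sqrt{363382}}{155} \approx 15.556 i$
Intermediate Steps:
$S{\left(p \right)} = \frac{45}{2} + \frac{9 p}{2}$ ($S{\left(p \right)} = - \frac{\left(-9 - 9\right) \left(5 + p\right)}{4} = - \frac{\left(-18\right) \left(5 + p\right)}{4} = - \frac{-90 - 18 p}{4} = \frac{45}{2} + \frac{9 p}{2}$)
$\sqrt{\frac{1}{-428 + S{\left(G{\left(4,-5 \right)} \right)}} - 242} = \sqrt{\frac{1}{-428 + \left(\frac{45}{2} + \frac{9}{2} \cdot 4\right)} - 242} = \sqrt{\frac{1}{-428 + \left(\frac{45}{2} + 18\right)} - 242} = \sqrt{\frac{1}{-428 + \frac{81}{2}} - 242} = \sqrt{\frac{1}{- \frac{775}{2}} - 242} = \sqrt{- \frac{2}{775} - 242} = \sqrt{- \frac{187552}{775}} = \frac{4 i \sqrt{363382}}{155}$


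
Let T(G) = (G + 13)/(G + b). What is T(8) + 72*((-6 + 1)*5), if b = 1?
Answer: -5393/3 ≈ -1797.7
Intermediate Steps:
T(G) = (13 + G)/(1 + G) (T(G) = (G + 13)/(G + 1) = (13 + G)/(1 + G))
T(8) + 72*((-6 + 1)*5) = (13 + 8)/(1 + 8) + 72*((-6 + 1)*5) = 21/9 + 72*(-5*5) = (1/9)*21 + 72*(-25) = 7/3 - 1800 = -5393/3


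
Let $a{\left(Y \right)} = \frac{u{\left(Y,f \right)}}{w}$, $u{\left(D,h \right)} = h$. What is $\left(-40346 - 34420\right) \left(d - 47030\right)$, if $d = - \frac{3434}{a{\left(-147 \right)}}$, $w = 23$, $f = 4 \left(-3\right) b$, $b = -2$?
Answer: $\frac{7524587311}{2} \approx 3.7623 \cdot 10^{9}$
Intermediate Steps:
$f = 24$ ($f = 4 \left(-3\right) \left(-2\right) = \left(-12\right) \left(-2\right) = 24$)
$a{\left(Y \right)} = \frac{24}{23}$
$d = - \frac{39491}{12}$ ($d = - \frac{3434}{\frac{24}{23}} = \left(-3434\right) \frac{23}{24} = - \frac{39491}{12} \approx -3290.9$)
$\left(-40346 - 34420\right) \left(d - 47030\right) = \left(-40346 - 34420\right) \left(- \frac{39491}{12} - 47030\right) = \left(-74766\right) \left(- \frac{603851}{12}\right) = \frac{7524587311}{2}$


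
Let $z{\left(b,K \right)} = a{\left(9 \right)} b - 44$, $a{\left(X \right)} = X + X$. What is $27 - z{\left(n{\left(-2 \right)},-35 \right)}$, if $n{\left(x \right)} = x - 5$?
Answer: $197$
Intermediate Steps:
$a{\left(X \right)} = 2 X$
$n{\left(x \right)} = -5 + x$
$z{\left(b,K \right)} = -44 + 18 b$ ($z{\left(b,K \right)} = 2 \cdot 9 b - 44 = 18 b - 44 = -44 + 18 b$)
$27 - z{\left(n{\left(-2 \right)},-35 \right)} = 27 - \left(-44 + 18 \left(-5 - 2\right)\right) = 27 - \left(-44 + 18 \left(-7\right)\right) = 27 - \left(-44 - 126\right) = 27 - -170 = 27 + 170 = 197$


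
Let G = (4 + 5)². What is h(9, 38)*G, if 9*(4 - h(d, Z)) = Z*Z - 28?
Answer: -12420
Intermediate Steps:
h(d, Z) = 64/9 - Z²/9 (h(d, Z) = 4 - (Z*Z - 28)/9 = 4 - (Z² - 28)/9 = 4 - (-28 + Z²)/9 = 4 + (28/9 - Z²/9) = 64/9 - Z²/9)
G = 81 (G = 9² = 81)
h(9, 38)*G = (64/9 - ⅑*38²)*81 = (64/9 - ⅑*1444)*81 = (64/9 - 1444/9)*81 = -460/3*81 = -12420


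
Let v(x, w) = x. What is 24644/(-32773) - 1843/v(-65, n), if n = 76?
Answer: 4522983/163865 ≈ 27.602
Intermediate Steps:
24644/(-32773) - 1843/v(-65, n) = 24644/(-32773) - 1843/(-65) = 24644*(-1/32773) - 1843*(-1/65) = -24644/32773 + 1843/65 = 4522983/163865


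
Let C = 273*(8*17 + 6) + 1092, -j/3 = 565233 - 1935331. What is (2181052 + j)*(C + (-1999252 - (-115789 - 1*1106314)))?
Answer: -4638552783686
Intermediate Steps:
j = 4110294 (j = -3*(565233 - 1935331) = -3*(-1370098) = 4110294)
C = 39858 (C = 273*(136 + 6) + 1092 = 273*142 + 1092 = 38766 + 1092 = 39858)
(2181052 + j)*(C + (-1999252 - (-115789 - 1*1106314))) = (2181052 + 4110294)*(39858 + (-1999252 - (-115789 - 1*1106314))) = 6291346*(39858 + (-1999252 - (-115789 - 1106314))) = 6291346*(39858 + (-1999252 - 1*(-1222103))) = 6291346*(39858 + (-1999252 + 1222103)) = 6291346*(39858 - 777149) = 6291346*(-737291) = -4638552783686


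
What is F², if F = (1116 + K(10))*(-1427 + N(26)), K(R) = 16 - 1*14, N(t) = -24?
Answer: 2631591239524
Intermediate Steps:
K(R) = 2 (K(R) = 16 - 14 = 2)
F = -1622218 (F = (1116 + 2)*(-1427 - 24) = 1118*(-1451) = -1622218)
F² = (-1622218)² = 2631591239524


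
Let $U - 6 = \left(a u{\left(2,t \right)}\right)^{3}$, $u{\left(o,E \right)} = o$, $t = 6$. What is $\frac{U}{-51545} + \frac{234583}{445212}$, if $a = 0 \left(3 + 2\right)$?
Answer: $\frac{12088909463}{22948452540} \approx 0.52678$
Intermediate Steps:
$a = 0$ ($a = 0 \cdot 5 = 0$)
$U = 6$ ($U = 6 + \left(0 \cdot 2\right)^{3} = 6 + 0^{3} = 6 + 0 = 6$)
$\frac{U}{-51545} + \frac{234583}{445212} = \frac{6}{-51545} + \frac{234583}{445212} = 6 \left(- \frac{1}{51545}\right) + 234583 \cdot \frac{1}{445212} = - \frac{6}{51545} + \frac{234583}{445212} = \frac{12088909463}{22948452540}$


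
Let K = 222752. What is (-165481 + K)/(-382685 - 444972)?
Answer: -57271/827657 ≈ -0.069197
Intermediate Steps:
(-165481 + K)/(-382685 - 444972) = (-165481 + 222752)/(-382685 - 444972) = 57271/(-827657) = 57271*(-1/827657) = -57271/827657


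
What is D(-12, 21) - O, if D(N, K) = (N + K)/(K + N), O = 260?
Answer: -259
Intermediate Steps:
D(N, K) = 1 (D(N, K) = (K + N)/(K + N) = 1)
D(-12, 21) - O = 1 - 1*260 = 1 - 260 = -259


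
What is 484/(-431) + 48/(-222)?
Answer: -21356/15947 ≈ -1.3392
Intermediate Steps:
484/(-431) + 48/(-222) = 484*(-1/431) + 48*(-1/222) = -484/431 - 8/37 = -21356/15947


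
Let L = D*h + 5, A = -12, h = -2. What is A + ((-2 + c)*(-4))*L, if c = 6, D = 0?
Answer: -92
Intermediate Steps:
L = 5 (L = 0*(-2) + 5 = 0 + 5 = 5)
A + ((-2 + c)*(-4))*L = -12 + ((-2 + 6)*(-4))*5 = -12 + (4*(-4))*5 = -12 - 16*5 = -12 - 80 = -92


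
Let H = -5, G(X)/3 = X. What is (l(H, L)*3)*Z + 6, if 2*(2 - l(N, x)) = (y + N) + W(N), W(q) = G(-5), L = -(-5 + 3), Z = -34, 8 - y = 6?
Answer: -1116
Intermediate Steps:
y = 2 (y = 8 - 1*6 = 8 - 6 = 2)
G(X) = 3*X
L = 2 (L = -1*(-2) = 2)
W(q) = -15 (W(q) = 3*(-5) = -15)
l(N, x) = 17/2 - N/2 (l(N, x) = 2 - ((2 + N) - 15)/2 = 2 - (-13 + N)/2 = 2 + (13/2 - N/2) = 17/2 - N/2)
(l(H, L)*3)*Z + 6 = ((17/2 - ½*(-5))*3)*(-34) + 6 = ((17/2 + 5/2)*3)*(-34) + 6 = (11*3)*(-34) + 6 = 33*(-34) + 6 = -1122 + 6 = -1116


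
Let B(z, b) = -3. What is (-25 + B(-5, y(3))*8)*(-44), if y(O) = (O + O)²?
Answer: 2156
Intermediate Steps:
y(O) = 4*O² (y(O) = (2*O)² = 4*O²)
(-25 + B(-5, y(3))*8)*(-44) = (-25 - 3*8)*(-44) = (-25 - 24)*(-44) = -49*(-44) = 2156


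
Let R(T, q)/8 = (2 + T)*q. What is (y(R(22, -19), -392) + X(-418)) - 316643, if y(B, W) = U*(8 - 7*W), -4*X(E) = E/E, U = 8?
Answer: -1178509/4 ≈ -2.9463e+5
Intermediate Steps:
X(E) = -¼ (X(E) = -E/(4*E) = -¼*1 = -¼)
R(T, q) = 8*q*(2 + T) (R(T, q) = 8*((2 + T)*q) = 8*(q*(2 + T)) = 8*q*(2 + T))
y(B, W) = 64 - 56*W (y(B, W) = 8*(8 - 7*W) = 64 - 56*W)
(y(R(22, -19), -392) + X(-418)) - 316643 = ((64 - 56*(-392)) - ¼) - 316643 = ((64 + 21952) - ¼) - 316643 = (22016 - ¼) - 316643 = 88063/4 - 316643 = -1178509/4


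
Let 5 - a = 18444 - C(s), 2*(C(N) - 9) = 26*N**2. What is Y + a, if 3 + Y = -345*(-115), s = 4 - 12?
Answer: 22074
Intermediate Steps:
s = -8
C(N) = 9 + 13*N**2 (C(N) = 9 + (26*N**2)/2 = 9 + 13*N**2)
Y = 39672 (Y = -3 - 345*(-115) = -3 + 39675 = 39672)
a = -17598 (a = 5 - (18444 - (9 + 13*(-8)**2)) = 5 - (18444 - (9 + 13*64)) = 5 - (18444 - (9 + 832)) = 5 - (18444 - 1*841) = 5 - (18444 - 841) = 5 - 1*17603 = 5 - 17603 = -17598)
Y + a = 39672 - 17598 = 22074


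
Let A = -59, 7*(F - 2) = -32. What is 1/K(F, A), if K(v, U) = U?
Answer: -1/59 ≈ -0.016949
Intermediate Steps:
F = -18/7 (F = 2 + (⅐)*(-32) = 2 - 32/7 = -18/7 ≈ -2.5714)
1/K(F, A) = 1/(-59) = -1/59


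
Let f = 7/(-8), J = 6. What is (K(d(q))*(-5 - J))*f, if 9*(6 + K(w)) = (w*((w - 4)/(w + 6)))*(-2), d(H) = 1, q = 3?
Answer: -341/6 ≈ -56.833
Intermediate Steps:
f = -7/8 (f = 7*(-1/8) = -7/8 ≈ -0.87500)
K(w) = -6 - 2*w*(-4 + w)/(9*(6 + w)) (K(w) = -6 + ((w*((w - 4)/(w + 6)))*(-2))/9 = -6 + ((w*((-4 + w)/(6 + w)))*(-2))/9 = -6 + ((w*(-4 + w)/(6 + w))*(-2))/9 = -6 + (-2*w*(-4 + w)/(6 + w))/9 = -6 - 2*w*(-4 + w)/(9*(6 + w)))
(K(d(q))*(-5 - J))*f = ((2*(-162 - 1*1**2 - 23*1)/(9*(6 + 1)))*(-5 - 1*6))*(-7/8) = (((2/9)*(-162 - 1*1 - 23)/7)*(-5 - 6))*(-7/8) = (((2/9)*(1/7)*(-162 - 1 - 23))*(-11))*(-7/8) = (((2/9)*(1/7)*(-186))*(-11))*(-7/8) = -124/21*(-11)*(-7/8) = (1364/21)*(-7/8) = -341/6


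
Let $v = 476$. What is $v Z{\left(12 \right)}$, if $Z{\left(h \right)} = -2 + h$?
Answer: $4760$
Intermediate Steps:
$v Z{\left(12 \right)} = 476 \left(-2 + 12\right) = 476 \cdot 10 = 4760$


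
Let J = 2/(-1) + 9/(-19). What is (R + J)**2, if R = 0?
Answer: 2209/361 ≈ 6.1191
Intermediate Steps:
J = -47/19 (J = 2*(-1) + 9*(-1/19) = -2 - 9/19 = -47/19 ≈ -2.4737)
(R + J)**2 = (0 - 47/19)**2 = (-47/19)**2 = 2209/361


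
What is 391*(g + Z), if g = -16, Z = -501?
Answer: -202147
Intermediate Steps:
391*(g + Z) = 391*(-16 - 501) = 391*(-517) = -202147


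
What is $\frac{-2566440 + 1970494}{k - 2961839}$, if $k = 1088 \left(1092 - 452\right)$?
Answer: $\frac{595946}{2265519} \approx 0.26305$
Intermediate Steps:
$k = 696320$ ($k = 1088 \cdot 640 = 696320$)
$\frac{-2566440 + 1970494}{k - 2961839} = \frac{-2566440 + 1970494}{696320 - 2961839} = - \frac{595946}{-2265519} = \left(-595946\right) \left(- \frac{1}{2265519}\right) = \frac{595946}{2265519}$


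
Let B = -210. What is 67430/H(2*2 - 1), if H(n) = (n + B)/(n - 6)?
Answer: 67430/69 ≈ 977.25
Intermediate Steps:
H(n) = (-210 + n)/(-6 + n) (H(n) = (n - 210)/(n - 6) = (-210 + n)/(-6 + n))
67430/H(2*2 - 1) = 67430/(((-210 + (2*2 - 1))/(-6 + (2*2 - 1)))) = 67430/(((-210 + (4 - 1))/(-6 + (4 - 1)))) = 67430/(((-210 + 3)/(-6 + 3))) = 67430/((-207/(-3))) = 67430/((-⅓*(-207))) = 67430/69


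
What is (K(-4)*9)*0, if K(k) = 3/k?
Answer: 0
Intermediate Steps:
(K(-4)*9)*0 = ((3/(-4))*9)*0 = ((3*(-¼))*9)*0 = -¾*9*0 = -27/4*0 = 0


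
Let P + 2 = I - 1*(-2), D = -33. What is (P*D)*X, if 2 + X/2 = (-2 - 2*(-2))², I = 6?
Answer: -792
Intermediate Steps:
P = 6 (P = -2 + (6 - 1*(-2)) = -2 + (6 + 2) = -2 + 8 = 6)
X = 4 (X = -4 + 2*(-2 - 2*(-2))² = -4 + 2*(-2 + 4)² = -4 + 2*2² = -4 + 2*4 = -4 + 8 = 4)
(P*D)*X = (6*(-33))*4 = -198*4 = -792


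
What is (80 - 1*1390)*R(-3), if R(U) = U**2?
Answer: -11790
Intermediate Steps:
(80 - 1*1390)*R(-3) = (80 - 1*1390)*(-3)**2 = (80 - 1390)*9 = -1310*9 = -11790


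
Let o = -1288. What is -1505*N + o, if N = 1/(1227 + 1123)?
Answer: -605661/470 ≈ -1288.6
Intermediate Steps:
N = 1/2350 ≈ 0.00042553
-1505*N + o = -1505*1/2350 - 1288 = -301/470 - 1288 = -605661/470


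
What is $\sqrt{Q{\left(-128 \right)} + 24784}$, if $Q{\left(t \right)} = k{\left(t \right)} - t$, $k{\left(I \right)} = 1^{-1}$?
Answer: $\sqrt{24913} \approx 157.84$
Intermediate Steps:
$k{\left(I \right)} = 1$
$Q{\left(t \right)} = 1 - t$
$\sqrt{Q{\left(-128 \right)} + 24784} = \sqrt{\left(1 - -128\right) + 24784} = \sqrt{\left(1 + 128\right) + 24784} = \sqrt{129 + 24784} = \sqrt{24913}$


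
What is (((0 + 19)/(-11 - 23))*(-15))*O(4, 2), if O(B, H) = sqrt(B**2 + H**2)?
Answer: 285*sqrt(5)/17 ≈ 37.487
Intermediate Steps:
(((0 + 19)/(-11 - 23))*(-15))*O(4, 2) = (((0 + 19)/(-11 - 23))*(-15))*sqrt(4**2 + 2**2) = ((19/(-34))*(-15))*sqrt(16 + 4) = ((19*(-1/34))*(-15))*sqrt(20) = (-19/34*(-15))*(2*sqrt(5)) = 285*(2*sqrt(5))/34 = 285*sqrt(5)/17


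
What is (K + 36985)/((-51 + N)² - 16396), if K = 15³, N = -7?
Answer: -5045/1629 ≈ -3.0970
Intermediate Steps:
K = 3375
(K + 36985)/((-51 + N)² - 16396) = (3375 + 36985)/((-51 - 7)² - 16396) = 40360/((-58)² - 16396) = 40360/(3364 - 16396) = 40360/(-13032) = 40360*(-1/13032) = -5045/1629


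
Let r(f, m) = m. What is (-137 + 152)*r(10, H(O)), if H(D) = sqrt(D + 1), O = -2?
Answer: 15*I ≈ 15.0*I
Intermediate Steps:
H(D) = sqrt(1 + D)
(-137 + 152)*r(10, H(O)) = (-137 + 152)*sqrt(1 - 2) = 15*sqrt(-1) = 15*I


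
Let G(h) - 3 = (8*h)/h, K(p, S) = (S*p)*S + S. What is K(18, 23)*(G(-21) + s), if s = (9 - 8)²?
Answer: 114540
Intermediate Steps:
K(p, S) = S + p*S² (K(p, S) = p*S² + S = S + p*S²)
G(h) = 11 (G(h) = 3 + (8*h)/h = 3 + 8 = 11)
s = 1 (s = 1² = 1)
K(18, 23)*(G(-21) + s) = (23*(1 + 23*18))*(11 + 1) = (23*(1 + 414))*12 = (23*415)*12 = 9545*12 = 114540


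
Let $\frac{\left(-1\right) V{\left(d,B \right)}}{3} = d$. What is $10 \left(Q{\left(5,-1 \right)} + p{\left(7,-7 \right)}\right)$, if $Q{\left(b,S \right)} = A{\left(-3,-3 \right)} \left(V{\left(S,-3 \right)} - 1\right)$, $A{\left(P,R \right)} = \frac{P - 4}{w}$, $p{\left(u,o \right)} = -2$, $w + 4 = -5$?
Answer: $- \frac{40}{9} \approx -4.4444$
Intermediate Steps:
$w = -9$ ($w = -4 - 5 = -9$)
$V{\left(d,B \right)} = - 3 d$
$A{\left(P,R \right)} = \frac{4}{9} - \frac{P}{9}$ ($A{\left(P,R \right)} = \frac{P - 4}{-9} = \left(-4 + P\right) \left(- \frac{1}{9}\right) = \frac{4}{9} - \frac{P}{9}$)
$Q{\left(b,S \right)} = - \frac{7}{9} - \frac{7 S}{3}$ ($Q{\left(b,S \right)} = \left(\frac{4}{9} - - \frac{1}{3}\right) \left(- 3 S - 1\right) = \left(\frac{4}{9} + \frac{1}{3}\right) \left(-1 - 3 S\right) = \frac{7 \left(-1 - 3 S\right)}{9} = - \frac{7}{9} - \frac{7 S}{3}$)
$10 \left(Q{\left(5,-1 \right)} + p{\left(7,-7 \right)}\right) = 10 \left(\left(- \frac{7}{9} - - \frac{7}{3}\right) - 2\right) = 10 \left(\left(- \frac{7}{9} + \frac{7}{3}\right) - 2\right) = 10 \left(\frac{14}{9} - 2\right) = 10 \left(- \frac{4}{9}\right) = - \frac{40}{9}$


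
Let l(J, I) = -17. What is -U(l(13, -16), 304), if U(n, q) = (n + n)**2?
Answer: -1156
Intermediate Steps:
U(n, q) = 4*n**2 (U(n, q) = (2*n)**2 = 4*n**2)
-U(l(13, -16), 304) = -4*(-17)**2 = -4*289 = -1*1156 = -1156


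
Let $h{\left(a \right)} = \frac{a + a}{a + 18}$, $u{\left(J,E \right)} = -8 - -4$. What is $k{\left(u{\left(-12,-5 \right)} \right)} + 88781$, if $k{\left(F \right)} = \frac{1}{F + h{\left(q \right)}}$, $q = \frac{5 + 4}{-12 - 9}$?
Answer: $\frac{14737605}{166} \approx 88781.0$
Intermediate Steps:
$u{\left(J,E \right)} = -4$ ($u{\left(J,E \right)} = -8 + 4 = -4$)
$q = - \frac{3}{7}$ ($q = \frac{9}{-21} = 9 \left(- \frac{1}{21}\right) = - \frac{3}{7} \approx -0.42857$)
$h{\left(a \right)} = \frac{2 a}{18 + a}$
$k{\left(F \right)} = \frac{1}{- \frac{2}{41} + F}$ ($k{\left(F \right)} = \frac{1}{F + 2 \left(- \frac{3}{7}\right) \frac{1}{18 - \frac{3}{7}}} = \frac{1}{F + 2 \left(- \frac{3}{7}\right) \frac{1}{\frac{123}{7}}} = \frac{1}{F + 2 \left(- \frac{3}{7}\right) \frac{7}{123}} = \frac{1}{F - \frac{2}{41}} = \frac{1}{- \frac{2}{41} + F}$)
$k{\left(u{\left(-12,-5 \right)} \right)} + 88781 = \frac{41}{-2 + 41 \left(-4\right)} + 88781 = \frac{41}{-2 - 164} + 88781 = \frac{41}{-166} + 88781 = 41 \left(- \frac{1}{166}\right) + 88781 = - \frac{41}{166} + 88781 = \frac{14737605}{166}$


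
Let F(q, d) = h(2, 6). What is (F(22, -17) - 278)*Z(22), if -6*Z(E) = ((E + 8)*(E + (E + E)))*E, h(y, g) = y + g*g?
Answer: 1742400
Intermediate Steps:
h(y, g) = y + g²
F(q, d) = 38 (F(q, d) = 2 + 6² = 2 + 36 = 38)
Z(E) = -E²*(8 + E)/2 (Z(E) = -(E + 8)*(E + (E + E))*E/6 = -(8 + E)*(E + 2*E)*E/6 = -(8 + E)*(3*E)*E/6 = -3*E*(8 + E)*E/6 = -E²*(8 + E)/2)
(F(22, -17) - 278)*Z(22) = (38 - 278)*((½)*22²*(-8 - 1*22)) = -120*484*(-8 - 22) = -120*484*(-30) = -240*(-7260) = 1742400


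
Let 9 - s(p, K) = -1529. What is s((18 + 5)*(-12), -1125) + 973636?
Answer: 975174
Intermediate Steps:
s(p, K) = 1538 (s(p, K) = 9 - 1*(-1529) = 9 + 1529 = 1538)
s((18 + 5)*(-12), -1125) + 973636 = 1538 + 973636 = 975174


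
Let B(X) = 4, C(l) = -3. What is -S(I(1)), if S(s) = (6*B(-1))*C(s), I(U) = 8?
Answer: 72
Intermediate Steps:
S(s) = -72 (S(s) = (6*4)*(-3) = 24*(-3) = -72)
-S(I(1)) = -1*(-72) = 72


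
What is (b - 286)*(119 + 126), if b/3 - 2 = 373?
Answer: 205555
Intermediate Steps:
b = 1125 (b = 6 + 3*373 = 6 + 1119 = 1125)
(b - 286)*(119 + 126) = (1125 - 286)*(119 + 126) = 839*245 = 205555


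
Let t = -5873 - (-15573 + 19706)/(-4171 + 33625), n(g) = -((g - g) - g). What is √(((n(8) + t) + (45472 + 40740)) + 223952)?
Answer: √263990859427302/29454 ≈ 551.63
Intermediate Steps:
n(g) = g (n(g) = -(0 - g) = -(-1)*g = g)
t = -172987475/29454 (t = -5873 - 4133/29454 = -172987475/29454 ≈ -5873.1)
√(((n(8) + t) + (45472 + 40740)) + 223952) = √(((8 - 172987475/29454) + (45472 + 40740)) + 223952) = √((-172751843/29454 + 86212) + 223952) = √(2366536405/29454 + 223952) = √(8962818613/29454) = √263990859427302/29454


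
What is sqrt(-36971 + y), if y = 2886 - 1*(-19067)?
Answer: I*sqrt(15018) ≈ 122.55*I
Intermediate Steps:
y = 21953 (y = 2886 + 19067 = 21953)
sqrt(-36971 + y) = sqrt(-36971 + 21953) = sqrt(-15018) = I*sqrt(15018)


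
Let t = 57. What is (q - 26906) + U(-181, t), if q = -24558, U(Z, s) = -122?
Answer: -51586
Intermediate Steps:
(q - 26906) + U(-181, t) = (-24558 - 26906) - 122 = -51464 - 122 = -51586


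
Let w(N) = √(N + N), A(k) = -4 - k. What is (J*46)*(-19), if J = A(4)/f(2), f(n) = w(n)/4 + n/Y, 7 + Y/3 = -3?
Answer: 209760/13 ≈ 16135.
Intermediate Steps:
Y = -30 (Y = -21 + 3*(-3) = -21 - 9 = -30)
w(N) = √2*√N (w(N) = √(2*N) = √2*√N)
f(n) = -n/30 + √2*√n/4 (f(n) = (√2*√n)/4 + n/(-30) = (√2*√n)*(¼) + n*(-1/30) = √2*√n/4 - n/30 = -n/30 + √2*√n/4)
J = -240/13 (J = (-4 - 1*4)/(-1/30*2 + √2*√2/4) = (-4 - 4)/(-1/15 + ½) = -8/13/30 = -8*30/13 = -240/13 ≈ -18.462)
(J*46)*(-19) = -240/13*46*(-19) = -11040/13*(-19) = 209760/13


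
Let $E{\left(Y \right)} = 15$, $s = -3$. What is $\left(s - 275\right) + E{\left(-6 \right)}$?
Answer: $-263$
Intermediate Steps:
$\left(s - 275\right) + E{\left(-6 \right)} = \left(-3 - 275\right) + 15 = -278 + 15 = -263$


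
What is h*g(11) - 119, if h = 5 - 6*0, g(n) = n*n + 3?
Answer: 501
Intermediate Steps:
g(n) = 3 + n² (g(n) = n² + 3 = 3 + n²)
h = 5 (h = 5 + 0 = 5)
h*g(11) - 119 = 5*(3 + 11²) - 119 = 5*(3 + 121) - 119 = 5*124 - 119 = 620 - 119 = 501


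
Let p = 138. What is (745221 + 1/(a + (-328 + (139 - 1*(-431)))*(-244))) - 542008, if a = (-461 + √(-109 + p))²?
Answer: 2391635293760743/11769105784 + 461*√29/11769105784 ≈ 2.0321e+5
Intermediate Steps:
a = (-461 + √29)² (a = (-461 + √(-109 + 138))² = (-461 + √29)² ≈ 2.0759e+5)
(745221 + 1/(a + (-328 + (139 - 1*(-431)))*(-244))) - 542008 = (745221 + 1/((461 - √29)² + (-328 + (139 - 1*(-431)))*(-244))) - 542008 = (745221 + 1/((461 - √29)² + (-328 + (139 + 431))*(-244))) - 542008 = (745221 + 1/((461 - √29)² + (-328 + 570)*(-244))) - 542008 = (745221 + 1/((461 - √29)² + 242*(-244))) - 542008 = (745221 + 1/((461 - √29)² - 59048)) - 542008 = (745221 + 1/(-59048 + (461 - √29)²)) - 542008 = 203213 + 1/(-59048 + (461 - √29)²)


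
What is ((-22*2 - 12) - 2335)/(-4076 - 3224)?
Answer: 2391/7300 ≈ 0.32753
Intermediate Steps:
((-22*2 - 12) - 2335)/(-4076 - 3224) = ((-44 - 12) - 2335)/(-7300) = (-56 - 2335)*(-1/7300) = -2391*(-1/7300) = 2391/7300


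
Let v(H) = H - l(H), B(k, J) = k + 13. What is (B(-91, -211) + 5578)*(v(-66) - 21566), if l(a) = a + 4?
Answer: -118635000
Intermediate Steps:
l(a) = 4 + a
B(k, J) = 13 + k
v(H) = -4 (v(H) = H - (4 + H) = H + (-4 - H) = -4)
(B(-91, -211) + 5578)*(v(-66) - 21566) = ((13 - 91) + 5578)*(-4 - 21566) = (-78 + 5578)*(-21570) = 5500*(-21570) = -118635000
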